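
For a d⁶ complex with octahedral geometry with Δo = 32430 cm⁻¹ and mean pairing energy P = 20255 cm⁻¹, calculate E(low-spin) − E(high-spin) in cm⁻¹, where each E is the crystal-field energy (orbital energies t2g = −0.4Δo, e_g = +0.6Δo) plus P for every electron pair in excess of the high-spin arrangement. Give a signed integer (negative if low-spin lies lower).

In the high-spin limit (t2g^4 e_g^2) the orbital term is -0.4Δo = -12972 cm⁻¹, with no excess pairing.
For low-spin the configuration is t2g^6 e_g^0: orbital energy -2.4 × 32430 = -77832 cm⁻¹, and 2 additional pairs relative to high-spin add 40510 cm⁻¹, giving -37322 cm⁻¹.
Thus E(LS) − E(HS) = -24350 cm⁻¹.

-24350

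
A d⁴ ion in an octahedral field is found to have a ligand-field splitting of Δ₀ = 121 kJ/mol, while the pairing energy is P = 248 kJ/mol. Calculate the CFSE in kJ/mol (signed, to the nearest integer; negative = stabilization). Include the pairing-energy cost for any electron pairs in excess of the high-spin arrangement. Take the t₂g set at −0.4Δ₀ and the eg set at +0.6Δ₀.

Since Δ₀ = 121 kJ/mol < P = 248 kJ/mol, the complex adopts the high-spin configuration.
Filling d⁴ accordingly: t₂g³ eg¹.
Orbital CFSE = -0.6Δ₀ = -0.6 × 121 = -73 kJ/mol.
High-spin has no excess pairs, so no pairing correction applies.

-73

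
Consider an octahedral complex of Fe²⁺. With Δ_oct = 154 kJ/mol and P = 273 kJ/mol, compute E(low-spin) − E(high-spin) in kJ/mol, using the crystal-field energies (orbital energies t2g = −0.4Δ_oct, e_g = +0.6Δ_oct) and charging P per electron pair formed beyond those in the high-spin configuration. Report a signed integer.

Fe sits in group 8; removing 2 electrons leaves Fe²⁺ with 8 − 2 = 6 d electrons.
In the high-spin limit (t2g^4 e_g^2) the orbital term is -0.4Δ_oct = -62 kJ/mol, with no excess pairing.
Low-spin t2g^6 e_g^0 gives -2.4Δ_oct = -370 kJ/mol, but forming 2 extra pairs costs 2P = 546 kJ/mol, so E(LS) = -370 + 546 = 176 kJ/mol.
Thus E(LS) − E(HS) = 238 kJ/mol.

238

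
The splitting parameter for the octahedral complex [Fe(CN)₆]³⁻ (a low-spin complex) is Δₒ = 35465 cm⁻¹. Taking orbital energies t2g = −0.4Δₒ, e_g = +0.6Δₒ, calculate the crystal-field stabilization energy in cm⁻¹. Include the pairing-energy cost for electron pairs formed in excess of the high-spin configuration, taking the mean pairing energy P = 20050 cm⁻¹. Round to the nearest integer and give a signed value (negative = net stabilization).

Each CN⁻ contributes -1; 6 × (-1) = -6. With overall charge -3, Fe is in the +3 oxidation state.
Fe is in group 8, so Fe³⁺ is d⁵ (8 − 3 = 5).
Configuration: t2g^5 e_g^0.
CFSE(orbital) = 5×(-0.4Δₒ) + 0×(0.6Δₒ) = -2.0Δₒ; with Δₒ = 35465 cm⁻¹ that is -70930 cm⁻¹.
High-spin d⁵ would be t2g^3 e_g^2 with 0 pairs; low-spin has 2, so 2 excess pairs cost +2P = +40100 cm⁻¹.
Net CFSE = -70930 + 40100 = -30830 cm⁻¹.

-30830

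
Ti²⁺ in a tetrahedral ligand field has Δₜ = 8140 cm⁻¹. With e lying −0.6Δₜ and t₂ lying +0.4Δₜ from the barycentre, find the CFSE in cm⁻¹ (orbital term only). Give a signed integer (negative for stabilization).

-9768

Ti is in group 4, so Ti²⁺ is d² (4 − 2 = 2).
Tetrahedral fields are weak (Δₜ ≈ 4/9 Δₒ), so electrons fill high-spin.
The d² electrons fill as e² t₂⁰.
CFSE(orbital) = 2×(-0.6Δₜ) + 0×(0.4Δₜ) = -1.2Δₜ; with Δₜ = 8140 cm⁻¹ that is -9768 cm⁻¹.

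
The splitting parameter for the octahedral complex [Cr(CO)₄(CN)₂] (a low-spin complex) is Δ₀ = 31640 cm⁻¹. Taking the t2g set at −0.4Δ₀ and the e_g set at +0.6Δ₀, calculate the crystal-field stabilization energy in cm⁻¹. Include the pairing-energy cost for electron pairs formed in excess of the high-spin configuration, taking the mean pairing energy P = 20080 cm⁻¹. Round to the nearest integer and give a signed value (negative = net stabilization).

Ligand charges: 4×(+0) from CO and 2×(-1) from CN⁻ sum to -2; with overall charge +0, Cr is +2.
Cr²⁺: group 6, so d-count = 6 − 2 = 4.
The d⁴ electrons fill as t2g^4 e_g^0.
CFSE(orbital) = 4×(-0.4Δ₀) + 0×(0.6Δ₀) = -1.6Δ₀; with Δ₀ = 31640 cm⁻¹ that is -50624 cm⁻¹.
High-spin d⁴ would be t2g^3 e_g^1 with 0 pairs; low-spin has 1, so 1 excess pair costs +1P = +20080 cm⁻¹.
Overall CFSE = -50624 + 20080 = -30544 cm⁻¹.

-30544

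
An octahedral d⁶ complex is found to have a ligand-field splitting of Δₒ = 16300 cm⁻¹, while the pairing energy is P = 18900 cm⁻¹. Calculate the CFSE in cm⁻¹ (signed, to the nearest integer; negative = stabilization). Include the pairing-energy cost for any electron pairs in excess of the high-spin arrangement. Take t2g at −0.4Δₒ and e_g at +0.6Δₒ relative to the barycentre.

Δₒ < P, so pairing is avoided: the ground state is high-spin.
That gives t2g^4 e_g^2.
Orbital CFSE = -0.4Δₒ = -0.4 × 16300 = -6520 cm⁻¹.
High-spin has no excess pairs, so no pairing correction applies.

-6520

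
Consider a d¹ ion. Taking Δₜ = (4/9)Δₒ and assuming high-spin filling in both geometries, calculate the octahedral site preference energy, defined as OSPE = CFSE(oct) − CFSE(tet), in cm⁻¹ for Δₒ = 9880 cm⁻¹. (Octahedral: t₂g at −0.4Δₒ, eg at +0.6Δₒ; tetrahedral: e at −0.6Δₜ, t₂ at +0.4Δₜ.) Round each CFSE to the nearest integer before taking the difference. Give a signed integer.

Octahedral high-spin t₂g¹ eg⁰: CFSE = -0.4 × 9880 = -3952 cm⁻¹.
Tetrahedral e¹ t₂⁰ gives -0.6Δₜ = -0.6 × (4/9) × 9880 = -2635 cm⁻¹.
OSPE = -3952 − (-2635) = -1317 cm⁻¹.

-1317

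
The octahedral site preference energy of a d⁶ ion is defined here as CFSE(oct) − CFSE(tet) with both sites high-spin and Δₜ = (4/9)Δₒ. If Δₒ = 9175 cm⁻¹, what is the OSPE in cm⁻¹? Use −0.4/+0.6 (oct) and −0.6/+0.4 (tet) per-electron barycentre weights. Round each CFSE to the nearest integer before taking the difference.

-1223

Octahedral (high-spin): t₂g⁴ eg², CFSE = 4(−0.4) + 2(+0.6) = -0.4Δₒ = -0.4 × 9175 = -3670 cm⁻¹.
Tetrahedral e³ t₂³ gives -0.6Δₜ = -0.6 × (4/9) × 9175 = -2447 cm⁻¹.
OSPE = CFSE(oct) − CFSE(tet) = -3670 − (-2447) = -1223 cm⁻¹.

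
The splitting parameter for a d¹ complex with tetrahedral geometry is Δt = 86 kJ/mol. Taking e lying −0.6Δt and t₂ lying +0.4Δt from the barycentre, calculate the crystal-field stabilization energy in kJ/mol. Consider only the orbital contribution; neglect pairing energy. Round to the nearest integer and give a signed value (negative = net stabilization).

-52

Tetrahedral splitting is small, so the complex is high-spin.
Configuration: e¹ t₂⁰.
Orbital CFSE = 1(-0.6) + 0(0.4) = -0.6Δt = -0.6 × 86 = -52 kJ/mol.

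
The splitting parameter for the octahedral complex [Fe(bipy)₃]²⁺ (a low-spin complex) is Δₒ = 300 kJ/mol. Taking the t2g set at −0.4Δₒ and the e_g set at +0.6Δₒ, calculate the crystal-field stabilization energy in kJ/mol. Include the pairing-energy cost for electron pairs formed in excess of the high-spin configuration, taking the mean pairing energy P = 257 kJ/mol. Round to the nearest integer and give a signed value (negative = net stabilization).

-206

bipy is neutral, so the +2 overall charge sits on Fe: oxidation state +2.
Fe is in group 8, so Fe²⁺ is d⁶ (8 − 2 = 6).
The d⁶ electrons fill as t2g^6 e_g^0.
The orbital stabilization is -2.4Δₒ = -2.4 × 300 = -720 kJ/mol.
Pairing penalty: 3 pairs vs 1 in the high-spin reference → 2 extra × P = 514 kJ/mol.
Overall CFSE = -720 + 514 = -206 kJ/mol.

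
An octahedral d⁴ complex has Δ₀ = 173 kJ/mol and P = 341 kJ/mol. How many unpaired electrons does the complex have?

With Δ₀ < P the complex is high-spin.
Filling d⁴ accordingly: t₂g³ eg¹.
Unpaired electrons: 4.

4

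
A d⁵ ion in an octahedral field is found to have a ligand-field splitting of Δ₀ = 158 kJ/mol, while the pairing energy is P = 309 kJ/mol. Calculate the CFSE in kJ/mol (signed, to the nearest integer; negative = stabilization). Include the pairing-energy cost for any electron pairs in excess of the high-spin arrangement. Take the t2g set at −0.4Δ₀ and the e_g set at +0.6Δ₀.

0

Here Δ₀ < P (158 < 309), so the high-spin state is favoured.
Configuration: t2g^3 e_g^2.
Orbital CFSE = 0.0Δ₀ = 0.0 × 158 = 0 kJ/mol.
High-spin has no excess pairs, so no pairing correction applies.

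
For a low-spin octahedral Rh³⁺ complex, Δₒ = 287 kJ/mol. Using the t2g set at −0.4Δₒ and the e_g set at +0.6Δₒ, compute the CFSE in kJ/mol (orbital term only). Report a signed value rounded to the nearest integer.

-689

Group 9 minus oxidation state +3 gives a d⁶ configuration for Rh³⁺.
The d⁶ electrons fill as t2g^6 e_g^0.
Orbital CFSE = 6(-0.4) + 0(0.6) = -2.4Δₒ = -2.4 × 287 = -689 kJ/mol.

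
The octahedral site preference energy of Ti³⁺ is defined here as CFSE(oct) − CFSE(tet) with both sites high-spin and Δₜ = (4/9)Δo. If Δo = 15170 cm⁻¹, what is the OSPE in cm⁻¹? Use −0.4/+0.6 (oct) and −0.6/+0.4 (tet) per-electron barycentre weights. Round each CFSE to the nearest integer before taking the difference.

-2023

Ti³⁺: group 4, so d-count = 4 − 3 = 1.
Octahedral high-spin t₂g¹ eg⁰: CFSE = -0.4 × 15170 = -6068 cm⁻¹.
Tetrahedral e¹ t₂⁰ gives -0.6Δₜ = -0.6 × (4/9) × 15170 = -4045 cm⁻¹.
OSPE = CFSE(oct) − CFSE(tet) = -6068 − (-4045) = -2023 cm⁻¹.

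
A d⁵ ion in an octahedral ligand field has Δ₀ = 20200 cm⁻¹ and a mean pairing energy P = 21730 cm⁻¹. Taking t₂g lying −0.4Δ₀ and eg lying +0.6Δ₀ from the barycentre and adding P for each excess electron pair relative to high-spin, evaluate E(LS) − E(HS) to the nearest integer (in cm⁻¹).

3060

High-spin d⁵ fills as t₂g³ eg² with CFSE 3(−0.4) + 2(+0.6) = 0.0Δ₀ = 0 cm⁻¹.
For low-spin the configuration is t₂g⁵ eg⁰: orbital energy -2.0 × 20200 = -40400 cm⁻¹, and 2 additional pairs relative to high-spin add 43460 cm⁻¹, giving 3060 cm⁻¹.
E(LS) − E(HS) = 3060 − (0) = 3060 cm⁻¹.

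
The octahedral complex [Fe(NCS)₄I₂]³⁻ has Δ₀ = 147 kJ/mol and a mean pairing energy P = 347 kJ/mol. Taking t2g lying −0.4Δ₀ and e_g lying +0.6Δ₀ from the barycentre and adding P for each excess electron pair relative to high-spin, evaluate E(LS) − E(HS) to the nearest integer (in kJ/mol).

Ligand charges: 4×(-1) from NCS⁻ and 2×(-1) from I⁻ sum to -6; with overall charge -3, Fe is +3.
Fe sits in group 8; removing 3 electrons leaves Fe³⁺ with 8 − 3 = 5 d electrons.
High-spin d⁵ fills as t2g^3 e_g^2 with CFSE 3(−0.4) + 2(+0.6) = 0.0Δ₀ = 0 kJ/mol.
Low-spin t2g^5 e_g^0 gives -2.0Δ₀ = -294 kJ/mol, but forming 2 extra pairs costs 2P = 694 kJ/mol, so E(LS) = -294 + 694 = 400 kJ/mol.
Thus E(LS) − E(HS) = 400 kJ/mol.

400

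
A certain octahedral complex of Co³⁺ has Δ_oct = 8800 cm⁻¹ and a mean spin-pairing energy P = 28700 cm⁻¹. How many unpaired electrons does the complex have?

4

Co³⁺: group 9, so d-count = 9 − 3 = 6.
Since Δ_oct = 8800 cm⁻¹ < P = 28700 cm⁻¹, the complex adopts the high-spin configuration.
Configuration: t₂g⁴ eg².
Unpaired electrons: 4.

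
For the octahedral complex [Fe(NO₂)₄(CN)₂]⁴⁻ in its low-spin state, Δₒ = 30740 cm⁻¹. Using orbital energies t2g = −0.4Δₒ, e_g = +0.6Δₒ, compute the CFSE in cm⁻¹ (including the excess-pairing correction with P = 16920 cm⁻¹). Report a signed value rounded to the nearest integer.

Ligand charges: 4×(-1) from NO₂⁻ and 2×(-1) from CN⁻ sum to -6; with overall charge -4, Fe is +2.
Fe sits in group 8; removing 2 electrons leaves Fe²⁺ with 8 − 2 = 6 d electrons.
The d⁶ electrons fill as t2g^6 e_g^0.
The orbital stabilization is -2.4Δₒ = -2.4 × 30740 = -73776 cm⁻¹.
Relative to high-spin t2g^4 e_g^2 (1 paired), the low-spin configuration has 2 additional pairs, contributing +2 × 16920 = +33840 cm⁻¹.
Net CFSE = -73776 + 33840 = -39936 cm⁻¹.

-39936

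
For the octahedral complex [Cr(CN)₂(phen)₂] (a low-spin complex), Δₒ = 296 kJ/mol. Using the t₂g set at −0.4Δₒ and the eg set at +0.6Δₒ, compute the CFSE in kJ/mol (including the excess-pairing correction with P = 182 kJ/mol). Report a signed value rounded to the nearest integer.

Ligand charges: 2×(-1) from CN⁻ and 2×(+0) from phen sum to -2; with overall charge +0, Cr is +2.
Cr²⁺: group 6, so d-count = 6 − 2 = 4.
Electron filling gives t₂g⁴ eg⁰.
Orbital CFSE = 4(-0.4) + 0(0.6) = -1.6Δₒ = -1.6 × 296 = -474 kJ/mol.
Pairing penalty: 1 pair vs 0 in the high-spin reference → 1 extra × P = 182 kJ/mol.
Overall CFSE = -474 + 182 = -292 kJ/mol.

-292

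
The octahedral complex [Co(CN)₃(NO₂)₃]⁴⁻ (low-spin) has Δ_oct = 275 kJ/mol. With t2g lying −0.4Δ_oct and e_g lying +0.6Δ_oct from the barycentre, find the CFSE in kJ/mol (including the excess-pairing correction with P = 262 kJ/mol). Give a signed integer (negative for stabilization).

-233

Ligand charges: 3×(-1) from CN⁻ and 3×(-1) from NO₂⁻ sum to -6; with overall charge -4, Co is +2.
Group 9 minus oxidation state +2 gives a d⁷ configuration for Co²⁺.
The d⁷ electrons fill as t2g^6 e_g^1.
The orbital stabilization is -1.8Δ_oct = -1.8 × 275 = -495 kJ/mol.
Relative to high-spin t2g^5 e_g^2 (2 paired), the low-spin configuration has 1 additional pair, contributing +1 × 262 = +262 kJ/mol.
Combining: -495 + 262 = -233 kJ/mol.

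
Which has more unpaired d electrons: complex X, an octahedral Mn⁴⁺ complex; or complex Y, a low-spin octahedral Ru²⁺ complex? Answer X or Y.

X: Mn⁴⁺: group 7, so d-count = 7 − 4 = 3; t2g^3 e_g^0 → 3 unpaired.
Y: Ru²⁺: group 8, so d-count = 8 − 2 = 6; t₂g⁶ eg⁰ → 0 unpaired.
So X has more unpaired electrons.

X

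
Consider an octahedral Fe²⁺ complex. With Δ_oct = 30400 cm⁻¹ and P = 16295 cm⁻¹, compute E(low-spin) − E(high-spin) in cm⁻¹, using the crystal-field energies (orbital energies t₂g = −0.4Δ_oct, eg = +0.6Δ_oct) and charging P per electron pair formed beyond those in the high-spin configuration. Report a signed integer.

-28210

Fe²⁺: group 8, so d-count = 8 − 2 = 6.
High-spin d⁶ fills as t₂g⁴ eg² with CFSE 4(−0.4) + 2(+0.6) = -0.4Δ_oct = -12160 cm⁻¹.
For low-spin the configuration is t₂g⁶ eg⁰: orbital energy -2.4 × 30400 = -72960 cm⁻¹, and 2 additional pairs relative to high-spin add 32590 cm⁻¹, giving -40370 cm⁻¹.
Thus E(LS) − E(HS) = -28210 cm⁻¹.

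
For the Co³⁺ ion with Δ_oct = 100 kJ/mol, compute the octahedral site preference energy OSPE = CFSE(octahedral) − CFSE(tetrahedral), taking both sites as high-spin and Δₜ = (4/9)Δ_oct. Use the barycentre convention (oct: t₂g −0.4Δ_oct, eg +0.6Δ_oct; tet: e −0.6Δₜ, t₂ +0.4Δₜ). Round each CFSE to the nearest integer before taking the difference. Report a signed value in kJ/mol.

Co³⁺: group 9, so d-count = 9 − 3 = 6.
Octahedral (high-spin): t₂g⁴ eg², CFSE = 4(−0.4) + 2(+0.6) = -0.4Δ_oct = -0.4 × 100 = -40 kJ/mol.
Tetrahedral: e³ t₂³, CFSE = 3(−0.6) + 3(+0.4) = -0.6Δₜ = -0.6 × (4/9) × 100 = -27 kJ/mol.
OSPE = CFSE(oct) − CFSE(tet) = -40 − (-27) = -13 kJ/mol.

-13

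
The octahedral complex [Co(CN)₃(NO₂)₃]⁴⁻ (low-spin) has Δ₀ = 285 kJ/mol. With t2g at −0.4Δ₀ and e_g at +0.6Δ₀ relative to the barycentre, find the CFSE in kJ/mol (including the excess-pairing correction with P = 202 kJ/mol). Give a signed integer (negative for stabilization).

-311

Ligand charges: 3×(-1) from CN⁻ and 3×(-1) from NO₂⁻ sum to -6; with overall charge -4, Co is +2.
Group 9 minus oxidation state +2 gives a d⁷ configuration for Co²⁺.
Configuration: t2g^6 e_g^1.
CFSE(orbital) = 6×(-0.4Δ₀) + 1×(0.6Δ₀) = -1.8Δ₀; with Δ₀ = 285 kJ/mol that is -513 kJ/mol.
Relative to high-spin t2g^5 e_g^2 (2 paired), the low-spin configuration has 1 additional pair, contributing +1 × 202 = +202 kJ/mol.
Combining: -513 + 202 = -311 kJ/mol.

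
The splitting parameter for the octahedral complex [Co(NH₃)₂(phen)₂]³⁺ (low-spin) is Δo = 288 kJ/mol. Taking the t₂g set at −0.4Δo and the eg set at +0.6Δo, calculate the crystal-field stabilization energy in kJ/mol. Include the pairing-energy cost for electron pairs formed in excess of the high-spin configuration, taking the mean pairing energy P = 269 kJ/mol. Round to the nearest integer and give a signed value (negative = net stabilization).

-153

Ligand charges: 2×(+0) from NH₃ and 2×(+0) from phen sum to +0; with overall charge +3, Co is +3.
Co is in group 9, so Co³⁺ is d⁶ (9 − 3 = 6).
The d⁶ electrons fill as t₂g⁶ eg⁰.
Orbital CFSE = 6(-0.4) + 0(0.6) = -2.4Δo = -2.4 × 288 = -691 kJ/mol.
Pairing penalty: 3 pairs vs 1 in the high-spin reference → 2 extra × P = 538 kJ/mol.
Net CFSE = -691 + 538 = -153 kJ/mol.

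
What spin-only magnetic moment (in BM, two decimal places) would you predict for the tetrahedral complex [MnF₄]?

3.87 BM

Each F⁻ contributes -1; 4 × (-1) = -4. With overall charge +0, Mn is in the +4 oxidation state.
Group 7 minus oxidation state +4 gives a d³ configuration for Mn⁴⁺.
Tetrahedral splitting is small, so the complex is high-spin.
Configuration: e² t₂¹ → 3 unpaired electrons.
μ(spin-only) = √[3(3+2)] = √15 ≈ 3.87 BM.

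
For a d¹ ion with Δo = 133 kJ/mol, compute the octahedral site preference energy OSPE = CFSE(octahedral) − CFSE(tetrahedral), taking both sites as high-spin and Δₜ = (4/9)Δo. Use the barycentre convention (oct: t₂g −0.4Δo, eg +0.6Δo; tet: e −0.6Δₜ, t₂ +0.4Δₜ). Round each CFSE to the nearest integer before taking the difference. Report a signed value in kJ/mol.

In an octahedral site d¹ (HS) is t₂g¹ eg⁰, giving CFSE(oct) = -0.4Δo = -53 kJ/mol.
Tetrahedral: e¹ t₂⁰, CFSE = 1(−0.6) + 0(+0.4) = -0.6Δₜ = -0.6 × (4/9) × 133 = -35 kJ/mol.
OSPE = CFSE(oct) − CFSE(tet) = -53 − (-35) = -18 kJ/mol.

-18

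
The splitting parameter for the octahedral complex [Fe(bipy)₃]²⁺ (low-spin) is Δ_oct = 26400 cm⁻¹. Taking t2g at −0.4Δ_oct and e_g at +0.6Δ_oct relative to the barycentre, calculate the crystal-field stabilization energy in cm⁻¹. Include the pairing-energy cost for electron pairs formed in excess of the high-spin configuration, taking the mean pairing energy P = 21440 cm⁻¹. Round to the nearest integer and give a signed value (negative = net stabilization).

bipy is neutral, so the +2 overall charge sits on Fe: oxidation state +2.
Group 8 minus oxidation state +2 gives a d⁶ configuration for Fe²⁺.
The d⁶ electrons fill as t2g^6 e_g^0.
Orbital CFSE = 6(-0.4) + 0(0.6) = -2.4Δ_oct = -2.4 × 26400 = -63360 cm⁻¹.
Pairing penalty: 3 pairs vs 1 in the high-spin reference → 2 extra × P = 42880 cm⁻¹.
Overall CFSE = -63360 + 42880 = -20480 cm⁻¹.

-20480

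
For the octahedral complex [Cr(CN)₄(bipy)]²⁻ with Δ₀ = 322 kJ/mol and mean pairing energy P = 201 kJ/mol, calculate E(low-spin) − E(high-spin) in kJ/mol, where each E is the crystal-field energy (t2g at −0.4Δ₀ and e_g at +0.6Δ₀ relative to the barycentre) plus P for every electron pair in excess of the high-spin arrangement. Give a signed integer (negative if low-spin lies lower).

Ligand charges: 4×(-1) from CN⁻ and 1×(+0) from bipy sum to -4; with overall charge -2, Cr is +2.
Cr sits in group 6; removing 2 electrons leaves Cr²⁺ with 6 − 2 = 4 d electrons.
High-spin: t2g^3 e_g^1, CFSE = -0.6Δ₀ = -193 kJ/mol.
Low-spin t2g^4 e_g^0 gives -1.6Δ₀ = -515 kJ/mol, but forming 1 extra pair costs 1P = 201 kJ/mol, so E(LS) = -515 + 201 = -314 kJ/mol.
The difference is -314 − (-193) = -121 kJ/mol, so low-spin lies lower.

-121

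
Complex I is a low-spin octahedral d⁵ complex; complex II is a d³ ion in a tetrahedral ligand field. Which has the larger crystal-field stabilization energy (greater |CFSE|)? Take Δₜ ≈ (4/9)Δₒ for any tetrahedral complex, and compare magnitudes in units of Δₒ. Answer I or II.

I: t₂g⁵ eg⁰, CFSE = -2.0Δₒ.
II: With tetrahedral geometry the complex is necessarily high-spin; e² t₂¹, CFSE = -0.8Δₜ ≈ -0.36Δₒ.
So I has the larger |CFSE|.

I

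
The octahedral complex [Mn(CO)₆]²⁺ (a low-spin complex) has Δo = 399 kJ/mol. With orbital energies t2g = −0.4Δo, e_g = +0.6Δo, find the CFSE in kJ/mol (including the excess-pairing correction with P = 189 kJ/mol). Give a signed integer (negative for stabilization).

-420

CO is neutral, so the +2 overall charge sits on Mn: oxidation state +2.
Mn sits in group 7; removing 2 electrons leaves Mn²⁺ with 7 − 2 = 5 d electrons.
The d⁵ electrons fill as t2g^5 e_g^0.
Orbital CFSE = 5(-0.4) + 0(0.6) = -2.0Δo = -2.0 × 399 = -798 kJ/mol.
High-spin d⁵ would be t2g^3 e_g^2 with 0 pairs; low-spin has 2, so 2 excess pairs cost +2P = +378 kJ/mol.
Overall CFSE = -798 + 378 = -420 kJ/mol.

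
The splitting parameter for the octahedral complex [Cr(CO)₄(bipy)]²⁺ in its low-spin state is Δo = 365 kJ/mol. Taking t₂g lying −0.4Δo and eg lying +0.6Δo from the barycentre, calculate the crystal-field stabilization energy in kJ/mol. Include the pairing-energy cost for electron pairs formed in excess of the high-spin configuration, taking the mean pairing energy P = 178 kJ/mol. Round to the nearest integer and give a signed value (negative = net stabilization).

-406

Ligand charges: 4×(+0) from CO and 1×(+0) from bipy sum to +0; with overall charge +2, Cr is +2.
Cr²⁺: group 6, so d-count = 6 − 2 = 4.
The d⁴ electrons fill as t₂g⁴ eg⁰.
CFSE(orbital) = 4×(-0.4Δo) + 0×(0.6Δo) = -1.6Δo; with Δo = 365 kJ/mol that is -584 kJ/mol.
Relative to high-spin t₂g³ eg¹ (0 paired), the low-spin configuration has 1 additional pair, contributing +1 × 178 = +178 kJ/mol.
Overall CFSE = -584 + 178 = -406 kJ/mol.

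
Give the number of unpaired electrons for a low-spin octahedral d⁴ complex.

2

Configuration: t₂g⁴ eg⁰, giving 2 unpaired electrons.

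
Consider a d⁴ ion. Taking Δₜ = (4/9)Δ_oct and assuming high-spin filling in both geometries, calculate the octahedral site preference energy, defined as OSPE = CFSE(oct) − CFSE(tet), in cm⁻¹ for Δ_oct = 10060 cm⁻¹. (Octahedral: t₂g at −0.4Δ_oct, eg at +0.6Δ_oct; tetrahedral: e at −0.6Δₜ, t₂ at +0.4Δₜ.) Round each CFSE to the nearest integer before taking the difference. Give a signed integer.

Octahedral high-spin t₂g³ eg¹: CFSE = -0.6 × 10060 = -6036 cm⁻¹.
Tetrahedral e² t₂² gives -0.4Δₜ = -0.4 × (4/9) × 10060 = -1788 cm⁻¹.
OSPE = CFSE(oct) − CFSE(tet) = -6036 − (-1788) = -4248 cm⁻¹.

-4248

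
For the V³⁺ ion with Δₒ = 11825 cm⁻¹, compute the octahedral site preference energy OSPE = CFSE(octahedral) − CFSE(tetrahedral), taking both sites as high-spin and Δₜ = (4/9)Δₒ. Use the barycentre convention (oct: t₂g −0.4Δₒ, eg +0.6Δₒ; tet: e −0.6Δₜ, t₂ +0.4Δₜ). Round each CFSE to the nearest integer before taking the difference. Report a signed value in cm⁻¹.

-3153

Group 5 minus oxidation state +3 gives a d² configuration for V³⁺.
Octahedral (high-spin): t₂g² eg⁰, CFSE = 2(−0.4) + 0(+0.6) = -0.8Δₒ = -0.8 × 11825 = -9460 cm⁻¹.
Tetrahedral e² t₂⁰ gives -1.2Δₜ = -1.2 × (4/9) × 11825 = -6307 cm⁻¹.
OSPE = CFSE(oct) − CFSE(tet) = -9460 − (-6307) = -3153 cm⁻¹.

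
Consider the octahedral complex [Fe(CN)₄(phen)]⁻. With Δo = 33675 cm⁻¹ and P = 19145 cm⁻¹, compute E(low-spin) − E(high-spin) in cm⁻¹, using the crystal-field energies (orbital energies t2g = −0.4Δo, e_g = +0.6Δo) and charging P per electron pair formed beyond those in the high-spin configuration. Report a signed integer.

Ligand charges: 4×(-1) from CN⁻ and 1×(+0) from phen sum to -4; with overall charge -1, Fe is +3.
Group 8 minus oxidation state +3 gives a d⁵ configuration for Fe³⁺.
High-spin: t2g^3 e_g^2, CFSE = 0.0Δo = 0 cm⁻¹.
For low-spin the configuration is t2g^5 e_g^0: orbital energy -2.0 × 33675 = -67350 cm⁻¹, and 2 additional pairs relative to high-spin add 38290 cm⁻¹, giving -29060 cm⁻¹.
E(LS) − E(HS) = -29060 − (0) = -29060 cm⁻¹.

-29060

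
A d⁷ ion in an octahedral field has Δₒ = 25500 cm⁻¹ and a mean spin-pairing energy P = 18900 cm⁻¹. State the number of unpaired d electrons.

1

Δₒ > P, so pairing is preferred: the ground state is low-spin.
Filling d⁷ accordingly: t₂g⁶ eg¹.
Unpaired electrons: 1.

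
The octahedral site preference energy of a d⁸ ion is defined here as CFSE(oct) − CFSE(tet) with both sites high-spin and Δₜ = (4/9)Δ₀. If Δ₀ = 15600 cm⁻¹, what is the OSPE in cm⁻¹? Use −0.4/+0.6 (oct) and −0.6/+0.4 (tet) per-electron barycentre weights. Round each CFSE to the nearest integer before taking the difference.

Octahedral high-spin t2g^6 e_g^2: CFSE = -1.2 × 15600 = -18720 cm⁻¹.
Tetrahedral e^4 t2^4 gives -0.8Δₜ = -0.8 × (4/9) × 15600 = -5547 cm⁻¹.
Subtracting, OSPE = -18720 − (-5547) = -13173 cm⁻¹.

-13173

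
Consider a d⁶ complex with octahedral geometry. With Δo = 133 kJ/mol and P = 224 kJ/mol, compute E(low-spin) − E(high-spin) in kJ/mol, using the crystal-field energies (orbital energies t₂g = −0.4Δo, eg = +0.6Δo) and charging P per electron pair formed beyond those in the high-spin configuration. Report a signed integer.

In the high-spin limit (t₂g⁴ eg²) the orbital term is -0.4Δo = -53 kJ/mol, with no excess pairing.
Low-spin t₂g⁶ eg⁰ gives -2.4Δo = -319 kJ/mol, but forming 2 extra pairs costs 2P = 448 kJ/mol, so E(LS) = -319 + 448 = 129 kJ/mol.
Thus E(LS) − E(HS) = 182 kJ/mol.

182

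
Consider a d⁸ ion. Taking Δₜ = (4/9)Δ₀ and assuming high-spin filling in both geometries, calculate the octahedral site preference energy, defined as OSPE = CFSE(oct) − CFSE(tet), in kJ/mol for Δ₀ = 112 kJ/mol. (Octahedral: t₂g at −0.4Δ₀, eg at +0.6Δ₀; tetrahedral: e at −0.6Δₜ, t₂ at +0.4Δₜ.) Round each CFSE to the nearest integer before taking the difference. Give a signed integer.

-94

In an octahedral site d⁸ (HS) is t2g^6 e_g^2, giving CFSE(oct) = -1.2Δ₀ = -134 kJ/mol.
In a tetrahedral site the filling is e^4 t2^4: CFSE(tet) = -0.8Δₜ = -0.8 × (4/9)(112) = -40 kJ/mol.
OSPE = -134 − (-40) = -94 kJ/mol.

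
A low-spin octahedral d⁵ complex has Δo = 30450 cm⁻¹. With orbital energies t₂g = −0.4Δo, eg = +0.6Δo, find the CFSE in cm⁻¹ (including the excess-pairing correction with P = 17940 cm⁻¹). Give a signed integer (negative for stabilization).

Configuration: t₂g⁵ eg⁰.
The orbital stabilization is -2.0Δo = -2.0 × 30450 = -60900 cm⁻¹.
High-spin d⁵ would be t₂g³ eg² with 0 pairs; low-spin has 2, so 2 excess pairs cost +2P = +35880 cm⁻¹.
Combining: -60900 + 35880 = -25020 cm⁻¹.

-25020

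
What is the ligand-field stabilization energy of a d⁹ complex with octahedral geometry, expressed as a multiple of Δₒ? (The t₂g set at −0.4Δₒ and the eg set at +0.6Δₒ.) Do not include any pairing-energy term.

-0.6 Δₒ

For octahedral d⁹ the high- and low-spin configurations coincide.
Configuration: t₂g⁶ eg³.
CFSE = 6(-0.4Δₒ) + 3(0.6Δₒ) = -2.4Δₒ + 1.8Δₒ = -0.6Δₒ.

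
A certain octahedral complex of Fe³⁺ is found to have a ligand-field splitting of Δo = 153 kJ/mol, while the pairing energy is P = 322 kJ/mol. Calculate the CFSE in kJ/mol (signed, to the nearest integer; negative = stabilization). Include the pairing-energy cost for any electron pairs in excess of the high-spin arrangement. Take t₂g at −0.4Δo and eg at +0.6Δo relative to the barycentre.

Fe sits in group 8; removing 3 electrons leaves Fe³⁺ with 8 − 3 = 5 d electrons.
With Δo < P the complex is high-spin.
Filling d⁵ accordingly: t₂g³ eg².
Orbital CFSE = 0.0Δo = 0.0 × 153 = 0 kJ/mol.
High-spin has no excess pairs, so no pairing correction applies.

0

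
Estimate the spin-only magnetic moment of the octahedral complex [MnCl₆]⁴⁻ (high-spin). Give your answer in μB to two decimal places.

Each Cl⁻ contributes -1; 6 × (-1) = -6. With overall charge -4, Mn is in the +2 oxidation state.
Mn is in group 7, so Mn²⁺ is d⁵ (7 − 2 = 5).
Configuration: t₂g³ eg² → 5 unpaired electrons.
μ(spin-only) = √[5(5+2)] = √35 ≈ 5.92 μB.

5.92 μB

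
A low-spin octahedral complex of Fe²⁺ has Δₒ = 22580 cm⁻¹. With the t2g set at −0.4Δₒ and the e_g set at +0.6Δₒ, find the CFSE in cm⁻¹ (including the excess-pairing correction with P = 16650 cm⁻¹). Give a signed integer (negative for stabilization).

-20892

Fe is in group 8, so Fe²⁺ is d⁶ (8 − 2 = 6).
Electron filling gives t2g^6 e_g^0.
The orbital stabilization is -2.4Δₒ = -2.4 × 22580 = -54192 cm⁻¹.
Pairing penalty: 3 pairs vs 1 in the high-spin reference → 2 extra × P = 33300 cm⁻¹.
Overall CFSE = -54192 + 33300 = -20892 cm⁻¹.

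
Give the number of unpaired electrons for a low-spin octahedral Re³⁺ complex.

2

Re sits in group 7; removing 3 electrons leaves Re³⁺ with 7 − 3 = 4 d electrons.
Configuration: t₂g⁴ eg⁰, giving 2 unpaired electrons.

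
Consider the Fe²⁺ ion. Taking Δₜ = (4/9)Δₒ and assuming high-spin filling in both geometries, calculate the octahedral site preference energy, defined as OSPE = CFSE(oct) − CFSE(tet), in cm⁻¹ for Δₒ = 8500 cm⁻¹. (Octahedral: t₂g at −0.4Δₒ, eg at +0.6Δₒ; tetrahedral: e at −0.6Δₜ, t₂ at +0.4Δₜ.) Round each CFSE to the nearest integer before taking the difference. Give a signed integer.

Fe²⁺: group 8, so d-count = 8 − 2 = 6.
Octahedral (high-spin): t2g^4 e_g^2, CFSE = 4(−0.4) + 2(+0.6) = -0.4Δₒ = -0.4 × 8500 = -3400 cm⁻¹.
Tetrahedral e^3 t2^3 gives -0.6Δₜ = -0.6 × (4/9) × 8500 = -2267 cm⁻¹.
Subtracting, OSPE = -3400 − (-2267) = -1133 cm⁻¹.

-1133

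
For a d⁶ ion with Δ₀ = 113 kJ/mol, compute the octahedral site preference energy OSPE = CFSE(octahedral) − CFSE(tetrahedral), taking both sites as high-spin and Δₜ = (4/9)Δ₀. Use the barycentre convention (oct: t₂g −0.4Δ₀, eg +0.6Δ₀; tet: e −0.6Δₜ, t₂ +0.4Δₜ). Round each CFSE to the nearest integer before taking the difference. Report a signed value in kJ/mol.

Octahedral (high-spin): t2g^4 e_g^2, CFSE = 4(−0.4) + 2(+0.6) = -0.4Δ₀ = -0.4 × 113 = -45 kJ/mol.
In a tetrahedral site the filling is e^3 t2^3: CFSE(tet) = -0.6Δₜ = -0.6 × (4/9)(113) = -30 kJ/mol.
Subtracting, OSPE = -45 − (-30) = -15 kJ/mol.

-15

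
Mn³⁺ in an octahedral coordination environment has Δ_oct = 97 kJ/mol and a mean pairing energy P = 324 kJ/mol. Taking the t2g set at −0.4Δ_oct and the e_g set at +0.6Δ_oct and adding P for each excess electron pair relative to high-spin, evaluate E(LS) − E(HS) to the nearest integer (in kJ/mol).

Mn is in group 7, so Mn³⁺ is d⁴ (7 − 3 = 4).
High-spin: t2g^3 e_g^1, CFSE = -0.6Δ_oct = -58 kJ/mol.
For low-spin the configuration is t2g^4 e_g^0: orbital energy -1.6 × 97 = -155 kJ/mol, and 1 additional pair relative to high-spin adds 324 kJ/mol, giving 169 kJ/mol.
Thus E(LS) − E(HS) = 227 kJ/mol.

227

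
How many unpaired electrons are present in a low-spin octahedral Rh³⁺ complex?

0

Group 9 minus oxidation state +3 gives a d⁶ configuration for Rh³⁺.
Configuration: t2g^6 e_g^0, giving 0 unpaired electrons.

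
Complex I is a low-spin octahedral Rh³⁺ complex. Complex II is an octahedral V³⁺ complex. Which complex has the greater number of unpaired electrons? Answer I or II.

I: Group 9 minus oxidation state +3 gives a d⁶ configuration for Rh³⁺; t₂g⁶ eg⁰ → 0 unpaired.
II: V is in group 5, so V³⁺ is d² (5 − 3 = 2); t2g^2 e_g^0 → 2 unpaired.
So II has more unpaired electrons.

II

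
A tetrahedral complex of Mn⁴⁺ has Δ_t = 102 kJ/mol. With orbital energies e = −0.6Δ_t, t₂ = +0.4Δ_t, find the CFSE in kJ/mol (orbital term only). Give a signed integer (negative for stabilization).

Mn⁴⁺: group 7, so d-count = 7 − 4 = 3.
Tetrahedral fields are weak (Δₜ ≈ 4/9 Δₒ), so electrons fill high-spin.
Configuration: e² t₂¹.
Orbital CFSE = 2(-0.6) + 1(0.4) = -0.8Δ_t = -0.8 × 102 = -82 kJ/mol.

-82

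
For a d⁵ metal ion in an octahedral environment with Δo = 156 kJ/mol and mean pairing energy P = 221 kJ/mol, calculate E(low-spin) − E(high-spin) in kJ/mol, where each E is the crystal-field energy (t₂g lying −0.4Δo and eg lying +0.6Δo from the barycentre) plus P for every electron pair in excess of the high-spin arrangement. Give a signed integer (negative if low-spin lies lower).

130

High-spin: t₂g³ eg², CFSE = 0.0Δo = 0 kJ/mol.
Low-spin: t₂g⁵ eg⁰, orbital CFSE = -2.0Δo = -312 kJ/mol; plus 2 excess pairs × P = +442 kJ/mol; total 130 kJ/mol.
Thus E(LS) − E(HS) = 130 kJ/mol.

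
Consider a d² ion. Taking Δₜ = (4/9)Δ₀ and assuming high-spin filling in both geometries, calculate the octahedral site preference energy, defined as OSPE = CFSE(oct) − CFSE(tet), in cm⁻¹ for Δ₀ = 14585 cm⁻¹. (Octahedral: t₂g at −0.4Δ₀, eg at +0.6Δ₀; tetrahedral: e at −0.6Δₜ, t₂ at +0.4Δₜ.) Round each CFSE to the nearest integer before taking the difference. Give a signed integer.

-3889

In an octahedral site d² (HS) is t₂g² eg⁰, giving CFSE(oct) = -0.8Δ₀ = -11668 cm⁻¹.
In a tetrahedral site the filling is e² t₂⁰: CFSE(tet) = -1.2Δₜ = -1.2 × (4/9)(14585) = -7779 cm⁻¹.
OSPE = CFSE(oct) − CFSE(tet) = -11668 − (-7779) = -3889 cm⁻¹.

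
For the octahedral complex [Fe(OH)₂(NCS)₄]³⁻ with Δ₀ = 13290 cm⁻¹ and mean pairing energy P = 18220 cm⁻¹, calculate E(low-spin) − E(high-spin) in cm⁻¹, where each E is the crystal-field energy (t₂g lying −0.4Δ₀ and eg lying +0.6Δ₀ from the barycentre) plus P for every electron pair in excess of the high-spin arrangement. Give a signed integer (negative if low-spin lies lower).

Ligand charges: 2×(-1) from OH⁻ and 4×(-1) from NCS⁻ sum to -6; with overall charge -3, Fe is +3.
Fe³⁺: group 8, so d-count = 8 − 3 = 5.
In the high-spin limit (t₂g³ eg²) the orbital term is 0.0Δ₀ = 0 cm⁻¹, with no excess pairing.
For low-spin the configuration is t₂g⁵ eg⁰: orbital energy -2.0 × 13290 = -26580 cm⁻¹, and 2 additional pairs relative to high-spin add 36440 cm⁻¹, giving 9860 cm⁻¹.
E(LS) − E(HS) = 9860 − (0) = 9860 cm⁻¹.

9860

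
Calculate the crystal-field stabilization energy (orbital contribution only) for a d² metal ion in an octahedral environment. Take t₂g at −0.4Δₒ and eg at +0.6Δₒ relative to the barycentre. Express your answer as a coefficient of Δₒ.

-0.8 Δₒ

Configuration: t₂g² eg⁰.
CFSE = 2(-0.4Δₒ) + 0(0.6Δₒ) = -0.8Δₒ + 0.0Δₒ = -0.8Δₒ.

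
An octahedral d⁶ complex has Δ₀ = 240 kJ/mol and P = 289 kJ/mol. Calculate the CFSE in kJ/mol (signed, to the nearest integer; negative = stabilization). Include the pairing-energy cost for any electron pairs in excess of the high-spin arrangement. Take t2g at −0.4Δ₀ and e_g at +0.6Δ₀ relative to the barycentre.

-96

Here Δ₀ < P (240 < 289), so the high-spin state is favoured.
That gives t2g^4 e_g^2.
Orbital CFSE = -0.4Δ₀ = -0.4 × 240 = -96 kJ/mol.
High-spin has no excess pairs, so no pairing correction applies.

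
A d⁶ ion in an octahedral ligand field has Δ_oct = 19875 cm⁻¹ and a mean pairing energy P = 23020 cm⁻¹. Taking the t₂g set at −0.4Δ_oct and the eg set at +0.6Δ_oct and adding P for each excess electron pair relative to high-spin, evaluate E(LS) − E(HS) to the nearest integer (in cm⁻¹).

In the high-spin limit (t₂g⁴ eg²) the orbital term is -0.4Δ_oct = -7950 cm⁻¹, with no excess pairing.
For low-spin the configuration is t₂g⁶ eg⁰: orbital energy -2.4 × 19875 = -47700 cm⁻¹, and 2 additional pairs relative to high-spin add 46040 cm⁻¹, giving -1660 cm⁻¹.
The difference is -1660 − (-7950) = 6290 cm⁻¹, so high-spin lies lower.

6290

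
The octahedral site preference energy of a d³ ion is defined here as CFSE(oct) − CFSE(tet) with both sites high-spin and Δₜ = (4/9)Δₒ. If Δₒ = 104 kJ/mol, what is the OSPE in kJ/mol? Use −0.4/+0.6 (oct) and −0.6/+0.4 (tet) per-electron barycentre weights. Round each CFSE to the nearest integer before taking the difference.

Octahedral (high-spin): t₂g³ eg⁰, CFSE = 3(−0.4) + 0(+0.6) = -1.2Δₒ = -1.2 × 104 = -125 kJ/mol.
Tetrahedral e² t₂¹ gives -0.8Δₜ = -0.8 × (4/9) × 104 = -37 kJ/mol.
Subtracting, OSPE = -125 − (-37) = -88 kJ/mol.

-88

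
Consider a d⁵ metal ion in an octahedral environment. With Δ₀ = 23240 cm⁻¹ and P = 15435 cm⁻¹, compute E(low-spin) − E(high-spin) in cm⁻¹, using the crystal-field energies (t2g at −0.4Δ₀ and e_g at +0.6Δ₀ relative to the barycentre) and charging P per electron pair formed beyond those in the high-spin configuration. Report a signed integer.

-15610

In the high-spin limit (t2g^3 e_g^2) the orbital term is 0.0Δ₀ = 0 cm⁻¹, with no excess pairing.
Low-spin: t2g^5 e_g^0, orbital CFSE = -2.0Δ₀ = -46480 cm⁻¹; plus 2 excess pairs × P = +30870 cm⁻¹; total -15610 cm⁻¹.
The difference is -15610 − (0) = -15610 cm⁻¹, so low-spin lies lower.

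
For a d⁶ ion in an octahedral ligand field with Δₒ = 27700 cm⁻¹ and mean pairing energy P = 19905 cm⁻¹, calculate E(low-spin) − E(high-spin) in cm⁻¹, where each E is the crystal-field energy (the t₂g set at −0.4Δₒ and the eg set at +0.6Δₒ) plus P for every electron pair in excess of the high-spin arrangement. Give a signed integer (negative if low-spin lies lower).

High-spin d⁶ fills as t₂g⁴ eg² with CFSE 4(−0.4) + 2(+0.6) = -0.4Δₒ = -11080 cm⁻¹.
Low-spin: t₂g⁶ eg⁰, orbital CFSE = -2.4Δₒ = -66480 cm⁻¹; plus 2 excess pairs × P = +39810 cm⁻¹; total -26670 cm⁻¹.
The difference is -26670 − (-11080) = -15590 cm⁻¹, so low-spin lies lower.

-15590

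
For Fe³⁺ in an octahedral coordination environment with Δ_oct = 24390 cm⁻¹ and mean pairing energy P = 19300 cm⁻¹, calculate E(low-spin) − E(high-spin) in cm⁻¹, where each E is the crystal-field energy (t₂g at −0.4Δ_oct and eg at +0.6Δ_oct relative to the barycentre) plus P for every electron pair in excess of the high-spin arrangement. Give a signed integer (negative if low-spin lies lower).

-10180

Group 8 minus oxidation state +3 gives a d⁵ configuration for Fe³⁺.
High-spin d⁵ fills as t₂g³ eg² with CFSE 3(−0.4) + 2(+0.6) = 0.0Δ_oct = 0 cm⁻¹.
Low-spin t₂g⁵ eg⁰ gives -2.0Δ_oct = -48780 cm⁻¹, but forming 2 extra pairs costs 2P = 38600 cm⁻¹, so E(LS) = -48780 + 38600 = -10180 cm⁻¹.
Thus E(LS) − E(HS) = -10180 cm⁻¹.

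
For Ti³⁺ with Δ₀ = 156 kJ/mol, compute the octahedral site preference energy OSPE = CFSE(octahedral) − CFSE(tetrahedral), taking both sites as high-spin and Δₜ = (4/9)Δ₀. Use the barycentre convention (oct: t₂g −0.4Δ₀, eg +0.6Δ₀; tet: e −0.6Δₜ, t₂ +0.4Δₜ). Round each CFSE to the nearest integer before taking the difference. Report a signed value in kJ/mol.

-20

Ti is in group 4, so Ti³⁺ is d¹ (4 − 3 = 1).
Octahedral (high-spin): t₂g¹ eg⁰, CFSE = 1(−0.4) + 0(+0.6) = -0.4Δ₀ = -0.4 × 156 = -62 kJ/mol.
Tetrahedral: e¹ t₂⁰, CFSE = 1(−0.6) + 0(+0.4) = -0.6Δₜ = -0.6 × (4/9) × 156 = -42 kJ/mol.
OSPE = -62 − (-42) = -20 kJ/mol.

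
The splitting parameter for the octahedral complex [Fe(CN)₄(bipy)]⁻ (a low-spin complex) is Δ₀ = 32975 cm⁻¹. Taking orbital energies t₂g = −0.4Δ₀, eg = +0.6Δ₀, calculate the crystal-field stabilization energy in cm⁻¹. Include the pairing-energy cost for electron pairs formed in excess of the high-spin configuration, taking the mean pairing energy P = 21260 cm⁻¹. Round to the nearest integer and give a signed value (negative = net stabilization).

-23430

Ligand charges: 4×(-1) from CN⁻ and 1×(+0) from bipy sum to -4; with overall charge -1, Fe is +3.
Fe³⁺: group 8, so d-count = 8 − 3 = 5.
Configuration: t₂g⁵ eg⁰.
CFSE(orbital) = 5×(-0.4Δ₀) + 0×(0.6Δ₀) = -2.0Δ₀; with Δ₀ = 32975 cm⁻¹ that is -65950 cm⁻¹.
Pairing penalty: 2 pairs vs 0 in the high-spin reference → 2 extra × P = 42520 cm⁻¹.
Net CFSE = -65950 + 42520 = -23430 cm⁻¹.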